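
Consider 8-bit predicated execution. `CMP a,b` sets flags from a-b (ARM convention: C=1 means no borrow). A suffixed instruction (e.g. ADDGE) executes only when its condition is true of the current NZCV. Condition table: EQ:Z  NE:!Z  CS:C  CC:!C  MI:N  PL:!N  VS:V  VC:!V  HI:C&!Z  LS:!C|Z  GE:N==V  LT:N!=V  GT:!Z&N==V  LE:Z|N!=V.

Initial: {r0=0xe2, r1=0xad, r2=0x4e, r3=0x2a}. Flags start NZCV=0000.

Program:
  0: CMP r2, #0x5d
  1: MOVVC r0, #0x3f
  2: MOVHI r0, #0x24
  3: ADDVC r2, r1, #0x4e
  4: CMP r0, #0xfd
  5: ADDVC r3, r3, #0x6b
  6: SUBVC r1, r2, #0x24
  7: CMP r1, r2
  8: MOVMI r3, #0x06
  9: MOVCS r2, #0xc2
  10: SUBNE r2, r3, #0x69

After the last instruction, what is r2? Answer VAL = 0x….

VAL = 0x9d

0: ✓ CMP  NZCV=1000
1: ✓ MOVVC  r0←0x3f
2: · MOVHI
3: ✓ ADDVC  r2←0xfb
4: ✓ CMP  NZCV=0000
5: ✓ ADDVC  r3←0x95
6: ✓ SUBVC  r1←0xd7
7: ✓ CMP  NZCV=1000
8: ✓ MOVMI  r3←0x06
9: · MOVCS
10: ✓ SUBNE  r2←0x9d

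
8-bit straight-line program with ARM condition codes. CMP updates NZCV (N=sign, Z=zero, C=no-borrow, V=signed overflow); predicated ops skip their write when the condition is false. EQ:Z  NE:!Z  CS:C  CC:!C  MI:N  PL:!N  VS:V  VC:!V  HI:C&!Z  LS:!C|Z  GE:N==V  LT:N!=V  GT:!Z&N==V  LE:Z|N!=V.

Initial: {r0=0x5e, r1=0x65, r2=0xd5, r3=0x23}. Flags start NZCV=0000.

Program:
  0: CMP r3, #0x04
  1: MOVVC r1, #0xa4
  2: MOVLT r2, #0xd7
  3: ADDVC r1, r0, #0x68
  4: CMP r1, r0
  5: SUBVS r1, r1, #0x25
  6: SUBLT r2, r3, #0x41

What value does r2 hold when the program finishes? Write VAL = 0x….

VAL = 0xe2

0: ✓ CMP  NZCV=0010
1: ✓ MOVVC  r1←0xa4
2: · MOVLT
3: ✓ ADDVC  r1←0xc6
4: ✓ CMP  NZCV=0011
5: ✓ SUBVS  r1←0xa1
6: ✓ SUBLT  r2←0xe2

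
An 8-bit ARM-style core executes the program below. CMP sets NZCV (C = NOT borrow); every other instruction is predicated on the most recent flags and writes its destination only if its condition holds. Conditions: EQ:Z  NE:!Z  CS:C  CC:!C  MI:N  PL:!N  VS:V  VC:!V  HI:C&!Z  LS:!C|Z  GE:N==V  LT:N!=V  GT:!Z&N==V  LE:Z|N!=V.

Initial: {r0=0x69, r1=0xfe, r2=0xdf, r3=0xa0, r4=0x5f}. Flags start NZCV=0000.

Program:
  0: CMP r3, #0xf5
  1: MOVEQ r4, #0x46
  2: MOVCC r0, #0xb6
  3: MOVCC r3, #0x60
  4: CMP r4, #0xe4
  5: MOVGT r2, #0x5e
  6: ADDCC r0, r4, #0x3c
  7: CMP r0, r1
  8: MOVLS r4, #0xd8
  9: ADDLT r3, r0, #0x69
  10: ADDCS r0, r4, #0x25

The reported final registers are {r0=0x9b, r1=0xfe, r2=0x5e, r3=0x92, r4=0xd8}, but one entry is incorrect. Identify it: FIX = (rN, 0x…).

FIX = (r3, 0x04)

0: ✓ CMP  NZCV=1000
1: · MOVEQ
2: ✓ MOVCC  r0←0xb6
3: ✓ MOVCC  r3←0x60
4: ✓ CMP  NZCV=0000
5: ✓ MOVGT  r2←0x5e
6: ✓ ADDCC  r0←0x9b
7: ✓ CMP  NZCV=1000
8: ✓ MOVLS  r4←0xd8
9: ✓ ADDLT  r3←0x04
10: · ADDCS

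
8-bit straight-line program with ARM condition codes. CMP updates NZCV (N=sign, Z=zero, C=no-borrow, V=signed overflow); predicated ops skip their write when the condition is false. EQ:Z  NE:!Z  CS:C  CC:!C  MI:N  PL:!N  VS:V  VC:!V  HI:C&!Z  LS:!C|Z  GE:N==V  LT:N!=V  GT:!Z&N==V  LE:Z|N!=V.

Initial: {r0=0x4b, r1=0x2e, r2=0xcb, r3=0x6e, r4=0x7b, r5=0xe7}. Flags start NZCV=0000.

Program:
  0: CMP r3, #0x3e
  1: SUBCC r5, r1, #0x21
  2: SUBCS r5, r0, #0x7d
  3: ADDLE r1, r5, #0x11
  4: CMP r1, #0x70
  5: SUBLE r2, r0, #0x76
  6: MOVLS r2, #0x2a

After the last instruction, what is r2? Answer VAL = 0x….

[0] flags=0010 → (cmp)
[1] flags=0010 CC?F → skip
[2] flags=0010 CS?T → r5=0xce
[3] flags=0010 LE?F → skip
[4] flags=1000 → (cmp)
[5] flags=1000 LE?T → r2=0xd5
[6] flags=1000 LS?T → r2=0x2a

VAL = 0x2a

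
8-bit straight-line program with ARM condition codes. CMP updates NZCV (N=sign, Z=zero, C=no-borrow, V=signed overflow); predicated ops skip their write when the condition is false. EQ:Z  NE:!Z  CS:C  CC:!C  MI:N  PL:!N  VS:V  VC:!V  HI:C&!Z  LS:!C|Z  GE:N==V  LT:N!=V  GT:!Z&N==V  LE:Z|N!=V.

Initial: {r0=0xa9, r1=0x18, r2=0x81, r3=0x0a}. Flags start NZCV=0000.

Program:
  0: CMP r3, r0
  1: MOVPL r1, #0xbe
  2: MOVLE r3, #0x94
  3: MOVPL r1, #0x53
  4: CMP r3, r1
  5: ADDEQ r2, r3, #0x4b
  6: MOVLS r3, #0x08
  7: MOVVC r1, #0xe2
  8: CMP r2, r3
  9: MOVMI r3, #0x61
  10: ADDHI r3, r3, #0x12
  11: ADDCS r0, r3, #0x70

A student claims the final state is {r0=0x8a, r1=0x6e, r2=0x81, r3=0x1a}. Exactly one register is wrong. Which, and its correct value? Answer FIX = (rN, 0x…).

[0] flags=0000 → (cmp)
[1] flags=0000 PL?T → r1=0xbe
[2] flags=0000 LE?F → skip
[3] flags=0000 PL?T → r1=0x53
[4] flags=1000 → (cmp)
[5] flags=1000 EQ?F → skip
[6] flags=1000 LS?T → r3=0x08
[7] flags=1000 VC?T → r1=0xe2
[8] flags=0011 → (cmp)
[9] flags=0011 MI?F → skip
[10] flags=0011 HI?T → r3=0x1a
[11] flags=0011 CS?T → r0=0x8a

FIX = (r1, 0xe2)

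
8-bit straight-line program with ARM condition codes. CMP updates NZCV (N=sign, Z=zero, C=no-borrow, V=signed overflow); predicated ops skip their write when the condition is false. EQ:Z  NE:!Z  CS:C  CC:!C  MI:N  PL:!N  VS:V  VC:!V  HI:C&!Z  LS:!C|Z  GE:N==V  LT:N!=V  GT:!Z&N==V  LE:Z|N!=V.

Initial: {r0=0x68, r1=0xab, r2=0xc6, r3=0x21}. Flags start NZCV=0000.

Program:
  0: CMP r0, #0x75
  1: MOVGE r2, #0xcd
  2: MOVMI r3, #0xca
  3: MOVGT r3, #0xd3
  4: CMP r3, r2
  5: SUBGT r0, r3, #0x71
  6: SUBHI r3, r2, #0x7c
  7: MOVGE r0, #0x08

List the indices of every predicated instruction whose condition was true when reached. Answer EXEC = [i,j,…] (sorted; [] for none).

[0] flags=1000 → (cmp)
[1] flags=1000 GE?F → skip
[2] flags=1000 MI?T → r3=0xca
[3] flags=1000 GT?F → skip
[4] flags=0010 → (cmp)
[5] flags=0010 GT?T → r0=0x59
[6] flags=0010 HI?T → r3=0x4a
[7] flags=0010 GE?T → r0=0x08

EXEC = [2,5,6,7]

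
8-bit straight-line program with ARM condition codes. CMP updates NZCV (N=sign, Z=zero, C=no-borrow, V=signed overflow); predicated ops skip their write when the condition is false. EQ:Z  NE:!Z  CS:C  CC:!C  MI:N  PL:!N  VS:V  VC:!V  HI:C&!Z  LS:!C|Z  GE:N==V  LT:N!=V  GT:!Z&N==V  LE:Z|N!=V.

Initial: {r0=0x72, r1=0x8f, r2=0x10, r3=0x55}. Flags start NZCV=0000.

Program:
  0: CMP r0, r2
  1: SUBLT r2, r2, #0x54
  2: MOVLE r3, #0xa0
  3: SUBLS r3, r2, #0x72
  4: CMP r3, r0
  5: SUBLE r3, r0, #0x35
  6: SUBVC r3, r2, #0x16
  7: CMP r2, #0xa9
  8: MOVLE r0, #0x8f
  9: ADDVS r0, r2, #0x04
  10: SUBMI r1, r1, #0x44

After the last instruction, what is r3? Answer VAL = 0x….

VAL = 0xfa

0: ✓ CMP  NZCV=0010
1: · SUBLT
2: · MOVLE
3: · SUBLS
4: ✓ CMP  NZCV=1000
5: ✓ SUBLE  r3←0x3d
6: ✓ SUBVC  r3←0xfa
7: ✓ CMP  NZCV=0000
8: · MOVLE
9: · ADDVS
10: · SUBMI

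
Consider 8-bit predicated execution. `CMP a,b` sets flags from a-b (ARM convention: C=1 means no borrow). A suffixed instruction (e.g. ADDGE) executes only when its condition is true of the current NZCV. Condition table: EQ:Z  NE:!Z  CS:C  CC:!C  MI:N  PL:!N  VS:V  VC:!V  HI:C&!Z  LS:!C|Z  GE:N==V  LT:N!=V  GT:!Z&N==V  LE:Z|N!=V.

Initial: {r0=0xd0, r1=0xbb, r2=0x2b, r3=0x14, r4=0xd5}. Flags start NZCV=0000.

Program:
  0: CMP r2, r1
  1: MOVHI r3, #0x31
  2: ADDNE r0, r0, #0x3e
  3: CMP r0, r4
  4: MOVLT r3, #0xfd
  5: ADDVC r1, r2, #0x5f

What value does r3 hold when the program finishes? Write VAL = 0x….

0: ✓ CMP  NZCV=0000
1: · MOVHI
2: ✓ ADDNE  r0←0x0e
3: ✓ CMP  NZCV=0000
4: · MOVLT
5: ✓ ADDVC  r1←0x8a

VAL = 0x14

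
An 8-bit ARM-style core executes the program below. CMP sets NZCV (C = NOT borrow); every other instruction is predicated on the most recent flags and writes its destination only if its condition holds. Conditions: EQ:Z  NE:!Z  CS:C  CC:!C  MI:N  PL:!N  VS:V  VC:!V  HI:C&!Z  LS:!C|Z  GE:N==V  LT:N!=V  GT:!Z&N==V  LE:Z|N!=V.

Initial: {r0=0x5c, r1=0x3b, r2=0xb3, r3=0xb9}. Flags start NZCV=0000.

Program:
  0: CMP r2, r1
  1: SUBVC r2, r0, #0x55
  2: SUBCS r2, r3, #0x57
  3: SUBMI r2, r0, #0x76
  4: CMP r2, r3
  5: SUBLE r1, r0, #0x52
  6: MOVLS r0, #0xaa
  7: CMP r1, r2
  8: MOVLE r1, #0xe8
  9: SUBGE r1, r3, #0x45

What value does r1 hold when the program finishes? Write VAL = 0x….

VAL = 0xe8

0: ✓ CMP  NZCV=0011
1: · SUBVC
2: ✓ SUBCS  r2←0x62
3: · SUBMI
4: ✓ CMP  NZCV=1001
5: · SUBLE
6: ✓ MOVLS  r0←0xaa
7: ✓ CMP  NZCV=1000
8: ✓ MOVLE  r1←0xe8
9: · SUBGE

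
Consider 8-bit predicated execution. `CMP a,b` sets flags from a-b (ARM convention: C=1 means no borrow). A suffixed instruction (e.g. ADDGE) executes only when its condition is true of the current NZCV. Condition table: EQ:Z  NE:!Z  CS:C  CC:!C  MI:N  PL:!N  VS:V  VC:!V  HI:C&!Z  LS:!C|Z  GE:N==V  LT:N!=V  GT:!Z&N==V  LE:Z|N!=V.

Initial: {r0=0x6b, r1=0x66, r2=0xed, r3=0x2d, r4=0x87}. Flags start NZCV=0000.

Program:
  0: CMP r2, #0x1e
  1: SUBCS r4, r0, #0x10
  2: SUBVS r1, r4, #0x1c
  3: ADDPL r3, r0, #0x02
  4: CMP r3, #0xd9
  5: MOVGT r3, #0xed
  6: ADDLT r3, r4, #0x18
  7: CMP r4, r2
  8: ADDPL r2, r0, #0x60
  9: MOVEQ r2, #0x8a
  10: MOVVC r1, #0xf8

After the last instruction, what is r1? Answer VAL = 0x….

0: ✓ CMP  NZCV=1010
1: ✓ SUBCS  r4←0x5b
2: · SUBVS
3: · ADDPL
4: ✓ CMP  NZCV=0000
5: ✓ MOVGT  r3←0xed
6: · ADDLT
7: ✓ CMP  NZCV=0000
8: ✓ ADDPL  r2←0xcb
9: · MOVEQ
10: ✓ MOVVC  r1←0xf8

VAL = 0xf8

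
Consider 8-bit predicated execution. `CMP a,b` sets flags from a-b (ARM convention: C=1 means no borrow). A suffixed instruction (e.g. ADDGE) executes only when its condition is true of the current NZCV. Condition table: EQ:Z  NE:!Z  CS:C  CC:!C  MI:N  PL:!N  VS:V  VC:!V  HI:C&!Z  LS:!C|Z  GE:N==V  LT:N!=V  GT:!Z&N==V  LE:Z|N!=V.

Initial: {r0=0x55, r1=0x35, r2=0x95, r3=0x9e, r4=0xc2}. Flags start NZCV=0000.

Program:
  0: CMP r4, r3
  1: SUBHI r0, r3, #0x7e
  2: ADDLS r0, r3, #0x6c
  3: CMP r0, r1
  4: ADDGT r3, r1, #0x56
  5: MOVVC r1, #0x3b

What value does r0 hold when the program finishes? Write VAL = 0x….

[0] flags=0010 → (cmp)
[1] flags=0010 HI?T → r0=0x20
[2] flags=0010 LS?F → skip
[3] flags=1000 → (cmp)
[4] flags=1000 GT?F → skip
[5] flags=1000 VC?T → r1=0x3b

VAL = 0x20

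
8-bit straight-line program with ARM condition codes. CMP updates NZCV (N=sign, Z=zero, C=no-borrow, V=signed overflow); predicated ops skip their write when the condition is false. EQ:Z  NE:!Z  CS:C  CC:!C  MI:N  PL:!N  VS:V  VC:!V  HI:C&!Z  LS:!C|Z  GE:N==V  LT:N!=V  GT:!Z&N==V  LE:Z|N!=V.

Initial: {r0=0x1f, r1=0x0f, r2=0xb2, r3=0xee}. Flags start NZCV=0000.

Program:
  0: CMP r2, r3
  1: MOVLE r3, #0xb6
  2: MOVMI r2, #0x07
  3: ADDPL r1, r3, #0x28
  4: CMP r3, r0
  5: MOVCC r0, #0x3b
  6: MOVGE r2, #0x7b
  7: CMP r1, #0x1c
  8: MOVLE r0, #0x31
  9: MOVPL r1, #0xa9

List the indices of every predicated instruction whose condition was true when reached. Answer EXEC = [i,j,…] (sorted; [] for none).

EXEC = [1,2,8]

[0] flags=1000 → (cmp)
[1] flags=1000 LE?T → r3=0xb6
[2] flags=1000 MI?T → r2=0x07
[3] flags=1000 PL?F → skip
[4] flags=1010 → (cmp)
[5] flags=1010 CC?F → skip
[6] flags=1010 GE?F → skip
[7] flags=1000 → (cmp)
[8] flags=1000 LE?T → r0=0x31
[9] flags=1000 PL?F → skip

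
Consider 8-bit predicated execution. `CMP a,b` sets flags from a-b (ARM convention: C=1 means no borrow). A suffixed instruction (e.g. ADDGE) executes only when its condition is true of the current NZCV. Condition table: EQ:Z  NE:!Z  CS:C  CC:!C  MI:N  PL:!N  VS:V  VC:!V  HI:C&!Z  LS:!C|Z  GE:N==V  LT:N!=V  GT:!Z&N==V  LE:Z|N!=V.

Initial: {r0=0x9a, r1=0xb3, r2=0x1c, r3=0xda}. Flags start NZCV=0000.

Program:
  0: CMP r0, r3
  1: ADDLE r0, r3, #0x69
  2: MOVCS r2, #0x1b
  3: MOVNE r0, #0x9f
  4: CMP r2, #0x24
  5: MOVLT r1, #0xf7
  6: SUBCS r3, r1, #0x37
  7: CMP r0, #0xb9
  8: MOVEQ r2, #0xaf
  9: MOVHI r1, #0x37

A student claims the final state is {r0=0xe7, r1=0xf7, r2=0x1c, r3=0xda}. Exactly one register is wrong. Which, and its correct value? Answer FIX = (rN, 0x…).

[0] flags=1000 → (cmp)
[1] flags=1000 LE?T → r0=0x43
[2] flags=1000 CS?F → skip
[3] flags=1000 NE?T → r0=0x9f
[4] flags=1000 → (cmp)
[5] flags=1000 LT?T → r1=0xf7
[6] flags=1000 CS?F → skip
[7] flags=1000 → (cmp)
[8] flags=1000 EQ?F → skip
[9] flags=1000 HI?F → skip

FIX = (r0, 0x9f)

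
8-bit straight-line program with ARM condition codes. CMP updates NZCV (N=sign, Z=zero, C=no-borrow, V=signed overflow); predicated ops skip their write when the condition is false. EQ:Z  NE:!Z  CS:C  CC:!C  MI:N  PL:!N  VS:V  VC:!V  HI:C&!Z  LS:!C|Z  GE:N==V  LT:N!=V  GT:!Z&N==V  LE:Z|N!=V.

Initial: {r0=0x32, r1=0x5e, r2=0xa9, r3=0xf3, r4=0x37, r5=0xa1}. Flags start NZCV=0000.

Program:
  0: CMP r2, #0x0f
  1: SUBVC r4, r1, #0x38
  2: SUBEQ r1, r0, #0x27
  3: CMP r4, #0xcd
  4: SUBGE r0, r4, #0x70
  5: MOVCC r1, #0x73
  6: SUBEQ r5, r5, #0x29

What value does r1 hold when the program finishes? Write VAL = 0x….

VAL = 0x73

0: ✓ CMP  NZCV=1010
1: ✓ SUBVC  r4←0x26
2: · SUBEQ
3: ✓ CMP  NZCV=0000
4: ✓ SUBGE  r0←0xb6
5: ✓ MOVCC  r1←0x73
6: · SUBEQ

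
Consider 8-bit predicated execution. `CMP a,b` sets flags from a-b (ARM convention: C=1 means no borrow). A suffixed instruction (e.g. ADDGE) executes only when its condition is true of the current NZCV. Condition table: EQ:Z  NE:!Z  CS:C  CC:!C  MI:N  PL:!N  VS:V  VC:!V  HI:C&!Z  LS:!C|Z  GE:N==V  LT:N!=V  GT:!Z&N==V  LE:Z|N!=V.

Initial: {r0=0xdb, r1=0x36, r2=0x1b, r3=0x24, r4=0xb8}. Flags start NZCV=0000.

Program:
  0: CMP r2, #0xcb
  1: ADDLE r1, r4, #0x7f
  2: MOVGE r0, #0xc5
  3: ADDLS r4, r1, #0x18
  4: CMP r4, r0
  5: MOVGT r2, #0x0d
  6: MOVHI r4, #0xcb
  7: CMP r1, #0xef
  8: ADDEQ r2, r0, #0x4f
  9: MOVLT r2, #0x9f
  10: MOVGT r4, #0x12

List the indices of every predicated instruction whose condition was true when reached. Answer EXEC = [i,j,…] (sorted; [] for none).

EXEC = [2,3,5,10]

[0] flags=0000 → (cmp)
[1] flags=0000 LE?F → skip
[2] flags=0000 GE?T → r0=0xc5
[3] flags=0000 LS?T → r4=0x4e
[4] flags=1001 → (cmp)
[5] flags=1001 GT?T → r2=0x0d
[6] flags=1001 HI?F → skip
[7] flags=0000 → (cmp)
[8] flags=0000 EQ?F → skip
[9] flags=0000 LT?F → skip
[10] flags=0000 GT?T → r4=0x12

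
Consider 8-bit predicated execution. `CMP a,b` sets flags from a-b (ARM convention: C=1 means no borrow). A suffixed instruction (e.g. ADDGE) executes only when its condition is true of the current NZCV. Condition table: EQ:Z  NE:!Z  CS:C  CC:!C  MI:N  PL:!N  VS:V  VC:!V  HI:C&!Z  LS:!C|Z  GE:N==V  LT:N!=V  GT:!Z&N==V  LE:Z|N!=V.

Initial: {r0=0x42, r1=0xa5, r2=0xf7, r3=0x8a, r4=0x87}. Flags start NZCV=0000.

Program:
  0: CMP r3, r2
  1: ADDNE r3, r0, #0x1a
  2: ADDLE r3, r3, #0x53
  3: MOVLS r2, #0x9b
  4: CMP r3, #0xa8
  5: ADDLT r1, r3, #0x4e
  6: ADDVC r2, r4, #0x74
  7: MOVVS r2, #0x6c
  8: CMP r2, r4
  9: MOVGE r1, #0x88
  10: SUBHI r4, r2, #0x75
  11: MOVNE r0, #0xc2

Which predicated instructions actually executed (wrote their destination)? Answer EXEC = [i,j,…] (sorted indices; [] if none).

EXEC = [1,2,3,6,9,10,11]

[0] flags=1000 → (cmp)
[1] flags=1000 NE?T → r3=0x5c
[2] flags=1000 LE?T → r3=0xaf
[3] flags=1000 LS?T → r2=0x9b
[4] flags=0010 → (cmp)
[5] flags=0010 LT?F → skip
[6] flags=0010 VC?T → r2=0xfb
[7] flags=0010 VS?F → skip
[8] flags=0010 → (cmp)
[9] flags=0010 GE?T → r1=0x88
[10] flags=0010 HI?T → r4=0x86
[11] flags=0010 NE?T → r0=0xc2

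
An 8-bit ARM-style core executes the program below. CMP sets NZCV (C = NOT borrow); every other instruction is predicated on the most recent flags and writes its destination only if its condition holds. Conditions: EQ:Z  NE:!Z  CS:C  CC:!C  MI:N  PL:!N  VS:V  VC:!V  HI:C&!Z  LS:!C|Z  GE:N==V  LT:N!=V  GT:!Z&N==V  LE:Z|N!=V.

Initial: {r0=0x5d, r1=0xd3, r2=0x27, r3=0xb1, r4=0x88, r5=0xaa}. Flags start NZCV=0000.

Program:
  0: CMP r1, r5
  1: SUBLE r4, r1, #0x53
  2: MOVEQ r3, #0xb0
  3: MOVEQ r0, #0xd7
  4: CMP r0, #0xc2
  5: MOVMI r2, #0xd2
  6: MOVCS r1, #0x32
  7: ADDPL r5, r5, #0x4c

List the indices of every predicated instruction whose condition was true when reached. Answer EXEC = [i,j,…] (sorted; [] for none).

[0] flags=0010 → (cmp)
[1] flags=0010 LE?F → skip
[2] flags=0010 EQ?F → skip
[3] flags=0010 EQ?F → skip
[4] flags=1001 → (cmp)
[5] flags=1001 MI?T → r2=0xd2
[6] flags=1001 CS?F → skip
[7] flags=1001 PL?F → skip

EXEC = [5]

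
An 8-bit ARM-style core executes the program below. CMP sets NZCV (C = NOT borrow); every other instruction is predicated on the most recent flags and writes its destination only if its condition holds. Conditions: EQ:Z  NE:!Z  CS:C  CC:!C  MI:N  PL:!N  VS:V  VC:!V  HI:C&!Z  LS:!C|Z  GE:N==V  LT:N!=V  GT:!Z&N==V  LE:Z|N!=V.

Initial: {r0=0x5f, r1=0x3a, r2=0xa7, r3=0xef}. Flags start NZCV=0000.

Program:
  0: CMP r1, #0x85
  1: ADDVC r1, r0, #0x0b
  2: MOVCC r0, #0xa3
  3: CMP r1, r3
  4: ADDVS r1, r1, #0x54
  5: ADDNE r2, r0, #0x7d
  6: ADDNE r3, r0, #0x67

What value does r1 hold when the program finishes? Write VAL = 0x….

[0] flags=1001 → (cmp)
[1] flags=1001 VC?F → skip
[2] flags=1001 CC?T → r0=0xa3
[3] flags=0000 → (cmp)
[4] flags=0000 VS?F → skip
[5] flags=0000 NE?T → r2=0x20
[6] flags=0000 NE?T → r3=0x0a

VAL = 0x3a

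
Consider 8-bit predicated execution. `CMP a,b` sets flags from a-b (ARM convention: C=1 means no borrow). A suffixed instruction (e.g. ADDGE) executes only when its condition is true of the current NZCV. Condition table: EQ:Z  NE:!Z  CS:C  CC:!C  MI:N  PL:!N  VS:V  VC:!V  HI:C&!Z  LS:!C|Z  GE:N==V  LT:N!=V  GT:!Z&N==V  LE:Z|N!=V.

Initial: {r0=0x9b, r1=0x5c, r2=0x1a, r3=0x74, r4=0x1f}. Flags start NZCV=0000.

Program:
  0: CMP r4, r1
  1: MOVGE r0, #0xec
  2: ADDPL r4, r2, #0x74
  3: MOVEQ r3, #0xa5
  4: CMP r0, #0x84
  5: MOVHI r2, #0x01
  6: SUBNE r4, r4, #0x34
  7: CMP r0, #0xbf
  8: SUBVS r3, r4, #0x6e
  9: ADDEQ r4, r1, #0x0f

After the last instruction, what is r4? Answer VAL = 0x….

[0] flags=1000 → (cmp)
[1] flags=1000 GE?F → skip
[2] flags=1000 PL?F → skip
[3] flags=1000 EQ?F → skip
[4] flags=0010 → (cmp)
[5] flags=0010 HI?T → r2=0x01
[6] flags=0010 NE?T → r4=0xeb
[7] flags=1000 → (cmp)
[8] flags=1000 VS?F → skip
[9] flags=1000 EQ?F → skip

VAL = 0xeb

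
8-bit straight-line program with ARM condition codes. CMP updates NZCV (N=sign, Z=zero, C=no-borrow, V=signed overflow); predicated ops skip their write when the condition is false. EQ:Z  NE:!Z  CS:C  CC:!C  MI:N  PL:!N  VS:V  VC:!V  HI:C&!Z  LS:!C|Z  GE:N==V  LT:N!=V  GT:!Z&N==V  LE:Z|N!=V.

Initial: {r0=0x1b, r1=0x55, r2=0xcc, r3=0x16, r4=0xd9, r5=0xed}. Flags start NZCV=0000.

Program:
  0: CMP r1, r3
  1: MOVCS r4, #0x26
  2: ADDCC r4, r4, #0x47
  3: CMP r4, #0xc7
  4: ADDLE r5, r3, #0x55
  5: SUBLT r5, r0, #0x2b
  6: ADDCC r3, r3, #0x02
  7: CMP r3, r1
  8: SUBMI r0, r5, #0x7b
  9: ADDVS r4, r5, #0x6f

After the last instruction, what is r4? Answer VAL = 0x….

[0] flags=0010 → (cmp)
[1] flags=0010 CS?T → r4=0x26
[2] flags=0010 CC?F → skip
[3] flags=0000 → (cmp)
[4] flags=0000 LE?F → skip
[5] flags=0000 LT?F → skip
[6] flags=0000 CC?T → r3=0x18
[7] flags=1000 → (cmp)
[8] flags=1000 MI?T → r0=0x72
[9] flags=1000 VS?F → skip

VAL = 0x26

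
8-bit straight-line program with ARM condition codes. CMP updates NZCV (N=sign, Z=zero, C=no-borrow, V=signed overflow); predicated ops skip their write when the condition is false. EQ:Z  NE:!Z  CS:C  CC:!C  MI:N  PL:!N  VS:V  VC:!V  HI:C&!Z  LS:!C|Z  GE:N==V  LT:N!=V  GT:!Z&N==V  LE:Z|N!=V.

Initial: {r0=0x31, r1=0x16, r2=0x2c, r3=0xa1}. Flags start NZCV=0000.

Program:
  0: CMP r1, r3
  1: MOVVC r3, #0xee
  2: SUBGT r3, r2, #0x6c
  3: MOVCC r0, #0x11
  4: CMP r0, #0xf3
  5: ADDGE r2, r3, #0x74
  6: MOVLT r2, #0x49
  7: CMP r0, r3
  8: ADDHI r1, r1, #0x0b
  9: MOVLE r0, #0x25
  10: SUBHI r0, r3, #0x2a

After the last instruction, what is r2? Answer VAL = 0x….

VAL = 0x34

[0] flags=0000 → (cmp)
[1] flags=0000 VC?T → r3=0xee
[2] flags=0000 GT?T → r3=0xc0
[3] flags=0000 CC?T → r0=0x11
[4] flags=0000 → (cmp)
[5] flags=0000 GE?T → r2=0x34
[6] flags=0000 LT?F → skip
[7] flags=0000 → (cmp)
[8] flags=0000 HI?F → skip
[9] flags=0000 LE?F → skip
[10] flags=0000 HI?F → skip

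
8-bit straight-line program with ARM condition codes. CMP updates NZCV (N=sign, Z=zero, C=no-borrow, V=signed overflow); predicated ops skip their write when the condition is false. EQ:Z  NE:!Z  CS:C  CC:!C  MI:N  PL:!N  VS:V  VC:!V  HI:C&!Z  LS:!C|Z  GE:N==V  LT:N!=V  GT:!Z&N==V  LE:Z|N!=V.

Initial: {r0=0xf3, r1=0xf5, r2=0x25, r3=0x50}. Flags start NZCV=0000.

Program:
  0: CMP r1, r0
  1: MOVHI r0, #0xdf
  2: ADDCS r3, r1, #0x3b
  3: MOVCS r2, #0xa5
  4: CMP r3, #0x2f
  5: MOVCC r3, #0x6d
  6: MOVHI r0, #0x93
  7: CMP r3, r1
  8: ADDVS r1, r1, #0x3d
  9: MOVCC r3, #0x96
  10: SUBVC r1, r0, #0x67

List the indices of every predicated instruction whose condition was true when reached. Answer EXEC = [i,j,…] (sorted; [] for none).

[0] flags=0010 → (cmp)
[1] flags=0010 HI?T → r0=0xdf
[2] flags=0010 CS?T → r3=0x30
[3] flags=0010 CS?T → r2=0xa5
[4] flags=0010 → (cmp)
[5] flags=0010 CC?F → skip
[6] flags=0010 HI?T → r0=0x93
[7] flags=0000 → (cmp)
[8] flags=0000 VS?F → skip
[9] flags=0000 CC?T → r3=0x96
[10] flags=0000 VC?T → r1=0x2c

EXEC = [1,2,3,6,9,10]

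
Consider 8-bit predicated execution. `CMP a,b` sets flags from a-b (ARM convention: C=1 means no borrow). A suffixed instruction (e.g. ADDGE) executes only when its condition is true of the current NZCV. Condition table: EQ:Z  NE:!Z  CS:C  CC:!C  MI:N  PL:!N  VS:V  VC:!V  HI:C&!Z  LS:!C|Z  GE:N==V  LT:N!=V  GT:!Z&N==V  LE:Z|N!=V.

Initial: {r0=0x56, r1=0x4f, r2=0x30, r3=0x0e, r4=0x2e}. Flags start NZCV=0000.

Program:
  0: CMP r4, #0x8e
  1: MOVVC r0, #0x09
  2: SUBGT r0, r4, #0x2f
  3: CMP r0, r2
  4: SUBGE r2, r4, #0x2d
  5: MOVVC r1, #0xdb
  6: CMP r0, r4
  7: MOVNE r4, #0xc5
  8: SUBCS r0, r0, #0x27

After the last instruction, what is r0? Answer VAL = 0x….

0: ✓ CMP  NZCV=1001
1: · MOVVC
2: ✓ SUBGT  r0←0xff
3: ✓ CMP  NZCV=1010
4: · SUBGE
5: ✓ MOVVC  r1←0xdb
6: ✓ CMP  NZCV=1010
7: ✓ MOVNE  r4←0xc5
8: ✓ SUBCS  r0←0xd8

VAL = 0xd8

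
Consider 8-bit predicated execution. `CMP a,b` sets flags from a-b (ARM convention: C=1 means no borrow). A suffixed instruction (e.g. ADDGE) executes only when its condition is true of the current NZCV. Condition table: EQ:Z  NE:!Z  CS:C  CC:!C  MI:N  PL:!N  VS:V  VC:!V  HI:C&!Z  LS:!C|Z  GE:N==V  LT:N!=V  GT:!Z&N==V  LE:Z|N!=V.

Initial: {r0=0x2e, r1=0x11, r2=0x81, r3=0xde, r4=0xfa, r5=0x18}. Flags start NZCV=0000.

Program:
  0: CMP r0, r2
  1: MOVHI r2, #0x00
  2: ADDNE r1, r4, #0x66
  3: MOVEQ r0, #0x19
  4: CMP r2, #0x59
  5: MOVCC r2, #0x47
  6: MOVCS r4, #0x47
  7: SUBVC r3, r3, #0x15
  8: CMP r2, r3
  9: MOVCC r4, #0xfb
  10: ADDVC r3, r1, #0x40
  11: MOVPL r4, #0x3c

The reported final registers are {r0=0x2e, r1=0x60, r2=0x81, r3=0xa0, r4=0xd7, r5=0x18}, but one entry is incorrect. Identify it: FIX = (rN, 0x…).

[0] flags=1001 → (cmp)
[1] flags=1001 HI?F → skip
[2] flags=1001 NE?T → r1=0x60
[3] flags=1001 EQ?F → skip
[4] flags=0011 → (cmp)
[5] flags=0011 CC?F → skip
[6] flags=0011 CS?T → r4=0x47
[7] flags=0011 VC?F → skip
[8] flags=1000 → (cmp)
[9] flags=1000 CC?T → r4=0xfb
[10] flags=1000 VC?T → r3=0xa0
[11] flags=1000 PL?F → skip

FIX = (r4, 0xfb)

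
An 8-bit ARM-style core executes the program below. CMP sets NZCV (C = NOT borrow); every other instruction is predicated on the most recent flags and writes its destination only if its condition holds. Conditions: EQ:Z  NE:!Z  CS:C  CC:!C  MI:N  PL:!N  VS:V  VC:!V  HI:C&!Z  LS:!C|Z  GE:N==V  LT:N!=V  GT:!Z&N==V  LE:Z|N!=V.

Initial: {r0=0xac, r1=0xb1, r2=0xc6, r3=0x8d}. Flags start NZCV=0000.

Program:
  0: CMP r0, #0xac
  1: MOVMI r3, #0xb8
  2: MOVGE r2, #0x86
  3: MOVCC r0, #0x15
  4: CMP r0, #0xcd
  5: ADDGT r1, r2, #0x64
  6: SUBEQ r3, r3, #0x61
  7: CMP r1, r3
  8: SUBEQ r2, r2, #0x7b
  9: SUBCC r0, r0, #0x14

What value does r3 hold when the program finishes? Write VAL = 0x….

VAL = 0x8d

[0] flags=0110 → (cmp)
[1] flags=0110 MI?F → skip
[2] flags=0110 GE?T → r2=0x86
[3] flags=0110 CC?F → skip
[4] flags=1000 → (cmp)
[5] flags=1000 GT?F → skip
[6] flags=1000 EQ?F → skip
[7] flags=0010 → (cmp)
[8] flags=0010 EQ?F → skip
[9] flags=0010 CC?F → skip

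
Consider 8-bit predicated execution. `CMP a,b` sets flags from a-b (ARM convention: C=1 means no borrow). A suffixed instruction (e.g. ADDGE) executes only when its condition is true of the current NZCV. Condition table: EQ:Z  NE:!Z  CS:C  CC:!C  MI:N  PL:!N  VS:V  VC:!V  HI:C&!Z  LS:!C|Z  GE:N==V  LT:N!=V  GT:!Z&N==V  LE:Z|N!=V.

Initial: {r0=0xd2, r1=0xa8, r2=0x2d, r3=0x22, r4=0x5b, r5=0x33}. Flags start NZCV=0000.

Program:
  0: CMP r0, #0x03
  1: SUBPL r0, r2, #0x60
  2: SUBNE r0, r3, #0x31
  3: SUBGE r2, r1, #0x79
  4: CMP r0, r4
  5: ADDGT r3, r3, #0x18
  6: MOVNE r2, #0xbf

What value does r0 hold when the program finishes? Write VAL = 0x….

[0] flags=1010 → (cmp)
[1] flags=1010 PL?F → skip
[2] flags=1010 NE?T → r0=0xf1
[3] flags=1010 GE?F → skip
[4] flags=1010 → (cmp)
[5] flags=1010 GT?F → skip
[6] flags=1010 NE?T → r2=0xbf

VAL = 0xf1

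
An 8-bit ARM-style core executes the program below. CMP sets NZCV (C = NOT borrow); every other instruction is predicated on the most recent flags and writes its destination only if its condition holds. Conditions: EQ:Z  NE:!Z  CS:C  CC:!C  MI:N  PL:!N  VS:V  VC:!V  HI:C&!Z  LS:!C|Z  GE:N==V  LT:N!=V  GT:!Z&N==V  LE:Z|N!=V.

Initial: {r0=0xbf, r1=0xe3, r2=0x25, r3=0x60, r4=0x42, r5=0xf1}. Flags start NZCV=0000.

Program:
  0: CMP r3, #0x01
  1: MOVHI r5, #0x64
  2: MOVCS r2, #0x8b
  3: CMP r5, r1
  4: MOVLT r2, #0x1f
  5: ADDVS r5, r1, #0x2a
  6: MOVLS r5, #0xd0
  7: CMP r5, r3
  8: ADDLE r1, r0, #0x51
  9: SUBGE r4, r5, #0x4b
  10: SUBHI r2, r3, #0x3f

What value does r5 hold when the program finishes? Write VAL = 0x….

VAL = 0xd0

0: ✓ CMP  NZCV=0010
1: ✓ MOVHI  r5←0x64
2: ✓ MOVCS  r2←0x8b
3: ✓ CMP  NZCV=1001
4: · MOVLT
5: ✓ ADDVS  r5←0x0d
6: ✓ MOVLS  r5←0xd0
7: ✓ CMP  NZCV=0011
8: ✓ ADDLE  r1←0x10
9: · SUBGE
10: ✓ SUBHI  r2←0x21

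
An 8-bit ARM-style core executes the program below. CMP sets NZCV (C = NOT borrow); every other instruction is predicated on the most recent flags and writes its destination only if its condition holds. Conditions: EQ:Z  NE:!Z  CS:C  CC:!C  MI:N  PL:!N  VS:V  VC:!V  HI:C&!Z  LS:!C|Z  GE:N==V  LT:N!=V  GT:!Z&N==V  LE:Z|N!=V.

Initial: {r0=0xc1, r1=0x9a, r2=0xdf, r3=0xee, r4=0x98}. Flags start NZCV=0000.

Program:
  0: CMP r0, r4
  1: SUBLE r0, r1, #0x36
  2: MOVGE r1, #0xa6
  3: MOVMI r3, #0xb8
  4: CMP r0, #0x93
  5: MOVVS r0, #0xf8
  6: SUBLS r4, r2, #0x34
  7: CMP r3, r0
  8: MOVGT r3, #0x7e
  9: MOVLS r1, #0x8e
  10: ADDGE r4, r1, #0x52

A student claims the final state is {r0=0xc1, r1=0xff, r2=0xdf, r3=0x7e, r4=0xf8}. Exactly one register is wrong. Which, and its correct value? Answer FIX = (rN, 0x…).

0: ✓ CMP  NZCV=0010
1: · SUBLE
2: ✓ MOVGE  r1←0xa6
3: · MOVMI
4: ✓ CMP  NZCV=0010
5: · MOVVS
6: · SUBLS
7: ✓ CMP  NZCV=0010
8: ✓ MOVGT  r3←0x7e
9: · MOVLS
10: ✓ ADDGE  r4←0xf8

FIX = (r1, 0xa6)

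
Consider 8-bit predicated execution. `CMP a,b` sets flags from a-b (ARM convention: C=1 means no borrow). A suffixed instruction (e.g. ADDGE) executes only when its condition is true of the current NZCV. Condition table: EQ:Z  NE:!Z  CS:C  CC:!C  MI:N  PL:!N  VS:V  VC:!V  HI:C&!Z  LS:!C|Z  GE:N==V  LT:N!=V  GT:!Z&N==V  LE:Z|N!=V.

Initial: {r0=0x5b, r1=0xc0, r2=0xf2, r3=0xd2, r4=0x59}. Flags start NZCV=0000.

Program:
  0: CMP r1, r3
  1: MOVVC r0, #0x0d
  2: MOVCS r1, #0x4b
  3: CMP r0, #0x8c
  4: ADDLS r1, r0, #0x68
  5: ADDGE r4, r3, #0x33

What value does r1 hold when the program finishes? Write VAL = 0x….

VAL = 0x75

[0] flags=1000 → (cmp)
[1] flags=1000 VC?T → r0=0x0d
[2] flags=1000 CS?F → skip
[3] flags=1001 → (cmp)
[4] flags=1001 LS?T → r1=0x75
[5] flags=1001 GE?T → r4=0x05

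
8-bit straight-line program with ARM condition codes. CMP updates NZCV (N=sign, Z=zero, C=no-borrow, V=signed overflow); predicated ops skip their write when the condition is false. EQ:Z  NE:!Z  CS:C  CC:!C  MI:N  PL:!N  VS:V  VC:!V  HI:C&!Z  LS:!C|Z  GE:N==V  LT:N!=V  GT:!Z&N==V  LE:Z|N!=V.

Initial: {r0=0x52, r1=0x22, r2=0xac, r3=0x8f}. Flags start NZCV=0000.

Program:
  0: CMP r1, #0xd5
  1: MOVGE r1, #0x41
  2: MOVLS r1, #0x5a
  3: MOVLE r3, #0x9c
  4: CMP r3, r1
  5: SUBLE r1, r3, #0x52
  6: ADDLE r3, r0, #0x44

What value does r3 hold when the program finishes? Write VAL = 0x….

VAL = 0x96

0: ✓ CMP  NZCV=0000
1: ✓ MOVGE  r1←0x41
2: ✓ MOVLS  r1←0x5a
3: · MOVLE
4: ✓ CMP  NZCV=0011
5: ✓ SUBLE  r1←0x3d
6: ✓ ADDLE  r3←0x96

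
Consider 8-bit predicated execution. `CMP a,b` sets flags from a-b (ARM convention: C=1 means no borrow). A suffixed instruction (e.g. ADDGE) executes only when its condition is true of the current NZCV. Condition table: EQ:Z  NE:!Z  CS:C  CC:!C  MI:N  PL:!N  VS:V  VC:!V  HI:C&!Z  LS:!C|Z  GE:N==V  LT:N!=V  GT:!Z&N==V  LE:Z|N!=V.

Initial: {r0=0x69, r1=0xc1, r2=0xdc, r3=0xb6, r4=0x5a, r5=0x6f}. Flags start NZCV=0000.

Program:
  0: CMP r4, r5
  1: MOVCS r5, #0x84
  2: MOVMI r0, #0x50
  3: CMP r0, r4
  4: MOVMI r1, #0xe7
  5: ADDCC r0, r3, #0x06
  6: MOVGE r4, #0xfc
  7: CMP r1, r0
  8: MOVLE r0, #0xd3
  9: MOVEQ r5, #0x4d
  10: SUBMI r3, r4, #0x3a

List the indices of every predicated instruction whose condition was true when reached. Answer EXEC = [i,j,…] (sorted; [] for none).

0: ✓ CMP  NZCV=1000
1: · MOVCS
2: ✓ MOVMI  r0←0x50
3: ✓ CMP  NZCV=1000
4: ✓ MOVMI  r1←0xe7
5: ✓ ADDCC  r0←0xbc
6: · MOVGE
7: ✓ CMP  NZCV=0010
8: · MOVLE
9: · MOVEQ
10: · SUBMI

EXEC = [2,4,5]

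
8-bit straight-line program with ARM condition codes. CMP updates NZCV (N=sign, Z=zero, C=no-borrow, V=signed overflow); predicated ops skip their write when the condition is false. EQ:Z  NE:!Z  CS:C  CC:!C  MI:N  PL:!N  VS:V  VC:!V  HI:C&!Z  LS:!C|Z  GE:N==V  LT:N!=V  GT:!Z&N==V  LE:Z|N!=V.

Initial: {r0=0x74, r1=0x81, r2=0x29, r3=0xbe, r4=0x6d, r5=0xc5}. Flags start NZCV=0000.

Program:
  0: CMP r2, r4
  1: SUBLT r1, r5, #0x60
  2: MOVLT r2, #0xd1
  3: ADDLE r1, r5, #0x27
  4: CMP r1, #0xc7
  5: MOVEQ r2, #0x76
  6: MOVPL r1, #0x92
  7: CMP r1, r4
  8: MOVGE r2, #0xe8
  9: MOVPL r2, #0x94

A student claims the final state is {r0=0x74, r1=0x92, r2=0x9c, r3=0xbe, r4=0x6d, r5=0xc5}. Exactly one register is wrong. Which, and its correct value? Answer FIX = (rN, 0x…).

FIX = (r2, 0x94)

[0] flags=1000 → (cmp)
[1] flags=1000 LT?T → r1=0x65
[2] flags=1000 LT?T → r2=0xd1
[3] flags=1000 LE?T → r1=0xec
[4] flags=0010 → (cmp)
[5] flags=0010 EQ?F → skip
[6] flags=0010 PL?T → r1=0x92
[7] flags=0011 → (cmp)
[8] flags=0011 GE?F → skip
[9] flags=0011 PL?T → r2=0x94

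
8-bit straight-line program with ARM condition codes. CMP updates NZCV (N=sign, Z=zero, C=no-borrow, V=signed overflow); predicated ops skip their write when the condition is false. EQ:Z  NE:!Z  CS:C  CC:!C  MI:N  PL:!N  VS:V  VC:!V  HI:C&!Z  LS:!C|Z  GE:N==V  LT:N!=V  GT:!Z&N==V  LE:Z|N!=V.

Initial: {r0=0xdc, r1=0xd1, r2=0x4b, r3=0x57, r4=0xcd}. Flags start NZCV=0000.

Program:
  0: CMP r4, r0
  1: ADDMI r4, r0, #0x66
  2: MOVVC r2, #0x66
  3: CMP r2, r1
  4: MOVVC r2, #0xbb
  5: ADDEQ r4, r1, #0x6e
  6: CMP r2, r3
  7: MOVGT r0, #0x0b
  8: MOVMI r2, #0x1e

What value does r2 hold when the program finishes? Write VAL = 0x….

[0] flags=1000 → (cmp)
[1] flags=1000 MI?T → r4=0x42
[2] flags=1000 VC?T → r2=0x66
[3] flags=1001 → (cmp)
[4] flags=1001 VC?F → skip
[5] flags=1001 EQ?F → skip
[6] flags=0010 → (cmp)
[7] flags=0010 GT?T → r0=0x0b
[8] flags=0010 MI?F → skip

VAL = 0x66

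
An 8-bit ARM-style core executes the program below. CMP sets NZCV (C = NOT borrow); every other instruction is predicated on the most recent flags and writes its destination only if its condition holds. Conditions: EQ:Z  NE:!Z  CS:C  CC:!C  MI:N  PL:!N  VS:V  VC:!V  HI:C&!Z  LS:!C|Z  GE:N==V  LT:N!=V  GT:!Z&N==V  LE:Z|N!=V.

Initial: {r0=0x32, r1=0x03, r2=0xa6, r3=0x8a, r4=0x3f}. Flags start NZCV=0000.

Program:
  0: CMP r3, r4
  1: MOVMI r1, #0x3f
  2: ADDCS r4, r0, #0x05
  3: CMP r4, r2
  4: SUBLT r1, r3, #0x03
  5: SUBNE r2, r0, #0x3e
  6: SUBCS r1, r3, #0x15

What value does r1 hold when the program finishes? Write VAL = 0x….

0: ✓ CMP  NZCV=0011
1: · MOVMI
2: ✓ ADDCS  r4←0x37
3: ✓ CMP  NZCV=1001
4: · SUBLT
5: ✓ SUBNE  r2←0xf4
6: · SUBCS

VAL = 0x03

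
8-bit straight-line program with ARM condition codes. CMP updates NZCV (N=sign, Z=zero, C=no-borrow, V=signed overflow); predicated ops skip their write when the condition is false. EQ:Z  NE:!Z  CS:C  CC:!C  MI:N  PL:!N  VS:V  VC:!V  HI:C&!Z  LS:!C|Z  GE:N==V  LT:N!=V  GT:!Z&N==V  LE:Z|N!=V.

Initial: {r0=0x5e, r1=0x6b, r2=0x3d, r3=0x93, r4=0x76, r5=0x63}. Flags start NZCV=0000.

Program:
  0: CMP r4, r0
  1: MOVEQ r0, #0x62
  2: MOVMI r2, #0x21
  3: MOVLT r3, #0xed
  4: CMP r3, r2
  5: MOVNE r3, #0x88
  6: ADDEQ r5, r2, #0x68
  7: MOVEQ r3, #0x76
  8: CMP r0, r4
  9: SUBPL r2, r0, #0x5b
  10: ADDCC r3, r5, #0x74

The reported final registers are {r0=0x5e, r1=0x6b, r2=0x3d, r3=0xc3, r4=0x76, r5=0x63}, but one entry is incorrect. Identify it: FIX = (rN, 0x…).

FIX = (r3, 0xd7)

[0] flags=0010 → (cmp)
[1] flags=0010 EQ?F → skip
[2] flags=0010 MI?F → skip
[3] flags=0010 LT?F → skip
[4] flags=0011 → (cmp)
[5] flags=0011 NE?T → r3=0x88
[6] flags=0011 EQ?F → skip
[7] flags=0011 EQ?F → skip
[8] flags=1000 → (cmp)
[9] flags=1000 PL?F → skip
[10] flags=1000 CC?T → r3=0xd7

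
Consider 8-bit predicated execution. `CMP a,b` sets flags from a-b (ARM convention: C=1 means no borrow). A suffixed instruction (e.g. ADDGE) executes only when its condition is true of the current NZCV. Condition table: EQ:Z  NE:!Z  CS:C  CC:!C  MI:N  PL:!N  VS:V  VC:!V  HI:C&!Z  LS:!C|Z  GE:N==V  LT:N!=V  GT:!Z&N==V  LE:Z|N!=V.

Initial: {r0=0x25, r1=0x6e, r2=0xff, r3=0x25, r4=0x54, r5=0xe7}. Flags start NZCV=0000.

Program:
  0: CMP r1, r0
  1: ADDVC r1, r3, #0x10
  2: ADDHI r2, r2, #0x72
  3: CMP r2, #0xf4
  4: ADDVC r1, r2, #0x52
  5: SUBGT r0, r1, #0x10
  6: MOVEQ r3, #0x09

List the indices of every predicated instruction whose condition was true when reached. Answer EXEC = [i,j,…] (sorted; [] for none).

[0] flags=0010 → (cmp)
[1] flags=0010 VC?T → r1=0x35
[2] flags=0010 HI?T → r2=0x71
[3] flags=0000 → (cmp)
[4] flags=0000 VC?T → r1=0xc3
[5] flags=0000 GT?T → r0=0xb3
[6] flags=0000 EQ?F → skip

EXEC = [1,2,4,5]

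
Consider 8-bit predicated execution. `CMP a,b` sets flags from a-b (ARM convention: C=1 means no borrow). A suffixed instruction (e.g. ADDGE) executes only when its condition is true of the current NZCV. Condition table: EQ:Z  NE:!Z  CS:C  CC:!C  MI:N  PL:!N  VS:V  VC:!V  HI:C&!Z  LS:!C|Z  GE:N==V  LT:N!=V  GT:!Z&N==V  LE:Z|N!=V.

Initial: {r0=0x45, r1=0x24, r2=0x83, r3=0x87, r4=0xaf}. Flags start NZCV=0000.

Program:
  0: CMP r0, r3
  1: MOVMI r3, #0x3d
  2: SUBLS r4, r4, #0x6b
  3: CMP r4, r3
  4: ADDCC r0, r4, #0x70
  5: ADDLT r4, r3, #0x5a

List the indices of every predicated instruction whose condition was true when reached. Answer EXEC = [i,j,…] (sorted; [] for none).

EXEC = [1,2]

0: ✓ CMP  NZCV=1001
1: ✓ MOVMI  r3←0x3d
2: ✓ SUBLS  r4←0x44
3: ✓ CMP  NZCV=0010
4: · ADDCC
5: · ADDLT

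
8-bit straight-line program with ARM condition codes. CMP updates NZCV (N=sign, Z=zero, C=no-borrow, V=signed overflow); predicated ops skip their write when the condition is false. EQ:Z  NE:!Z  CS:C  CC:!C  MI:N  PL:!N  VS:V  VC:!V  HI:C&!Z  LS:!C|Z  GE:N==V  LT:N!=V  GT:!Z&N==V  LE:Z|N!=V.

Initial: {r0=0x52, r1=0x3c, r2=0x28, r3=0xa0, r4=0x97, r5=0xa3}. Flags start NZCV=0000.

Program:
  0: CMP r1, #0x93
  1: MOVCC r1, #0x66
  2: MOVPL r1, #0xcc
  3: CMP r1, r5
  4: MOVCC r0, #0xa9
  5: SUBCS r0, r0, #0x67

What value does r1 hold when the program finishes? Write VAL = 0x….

[0] flags=1001 → (cmp)
[1] flags=1001 CC?T → r1=0x66
[2] flags=1001 PL?F → skip
[3] flags=1001 → (cmp)
[4] flags=1001 CC?T → r0=0xa9
[5] flags=1001 CS?F → skip

VAL = 0x66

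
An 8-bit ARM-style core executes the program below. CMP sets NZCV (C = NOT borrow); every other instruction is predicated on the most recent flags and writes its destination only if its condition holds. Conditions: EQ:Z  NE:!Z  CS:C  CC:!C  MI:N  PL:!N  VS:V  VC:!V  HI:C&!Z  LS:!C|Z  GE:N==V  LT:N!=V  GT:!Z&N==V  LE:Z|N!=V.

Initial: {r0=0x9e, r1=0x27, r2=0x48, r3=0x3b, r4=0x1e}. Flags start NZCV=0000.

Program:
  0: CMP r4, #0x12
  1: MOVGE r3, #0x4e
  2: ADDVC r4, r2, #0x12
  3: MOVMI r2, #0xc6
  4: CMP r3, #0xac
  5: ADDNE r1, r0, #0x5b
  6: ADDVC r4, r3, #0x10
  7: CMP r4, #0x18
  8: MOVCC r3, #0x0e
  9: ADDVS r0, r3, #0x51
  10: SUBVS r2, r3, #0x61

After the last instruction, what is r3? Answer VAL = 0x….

0: ✓ CMP  NZCV=0010
1: ✓ MOVGE  r3←0x4e
2: ✓ ADDVC  r4←0x5a
3: · MOVMI
4: ✓ CMP  NZCV=1001
5: ✓ ADDNE  r1←0xf9
6: · ADDVC
7: ✓ CMP  NZCV=0010
8: · MOVCC
9: · ADDVS
10: · SUBVS

VAL = 0x4e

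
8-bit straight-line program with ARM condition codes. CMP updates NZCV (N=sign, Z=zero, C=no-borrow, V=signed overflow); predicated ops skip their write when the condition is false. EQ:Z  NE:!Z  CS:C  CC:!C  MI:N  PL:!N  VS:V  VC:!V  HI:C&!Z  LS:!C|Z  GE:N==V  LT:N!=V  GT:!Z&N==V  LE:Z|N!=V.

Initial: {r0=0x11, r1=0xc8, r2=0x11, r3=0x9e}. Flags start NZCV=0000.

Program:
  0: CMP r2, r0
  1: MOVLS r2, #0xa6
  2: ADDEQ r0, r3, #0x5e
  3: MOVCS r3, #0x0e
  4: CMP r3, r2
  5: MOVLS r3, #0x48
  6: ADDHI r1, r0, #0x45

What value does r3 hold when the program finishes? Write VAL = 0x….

VAL = 0x48

0: ✓ CMP  NZCV=0110
1: ✓ MOVLS  r2←0xa6
2: ✓ ADDEQ  r0←0xfc
3: ✓ MOVCS  r3←0x0e
4: ✓ CMP  NZCV=0000
5: ✓ MOVLS  r3←0x48
6: · ADDHI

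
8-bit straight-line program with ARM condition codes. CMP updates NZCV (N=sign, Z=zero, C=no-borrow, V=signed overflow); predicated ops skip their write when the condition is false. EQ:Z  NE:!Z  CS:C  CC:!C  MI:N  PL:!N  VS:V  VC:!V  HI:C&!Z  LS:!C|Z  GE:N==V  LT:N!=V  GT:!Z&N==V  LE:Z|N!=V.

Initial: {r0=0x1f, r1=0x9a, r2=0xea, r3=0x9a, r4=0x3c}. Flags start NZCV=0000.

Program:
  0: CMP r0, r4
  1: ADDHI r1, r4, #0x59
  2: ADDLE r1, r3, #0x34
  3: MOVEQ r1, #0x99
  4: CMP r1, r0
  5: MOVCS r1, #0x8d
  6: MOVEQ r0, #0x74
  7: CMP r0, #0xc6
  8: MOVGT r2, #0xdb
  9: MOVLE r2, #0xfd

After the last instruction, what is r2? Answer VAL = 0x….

VAL = 0xdb

0: ✓ CMP  NZCV=1000
1: · ADDHI
2: ✓ ADDLE  r1←0xce
3: · MOVEQ
4: ✓ CMP  NZCV=1010
5: ✓ MOVCS  r1←0x8d
6: · MOVEQ
7: ✓ CMP  NZCV=0000
8: ✓ MOVGT  r2←0xdb
9: · MOVLE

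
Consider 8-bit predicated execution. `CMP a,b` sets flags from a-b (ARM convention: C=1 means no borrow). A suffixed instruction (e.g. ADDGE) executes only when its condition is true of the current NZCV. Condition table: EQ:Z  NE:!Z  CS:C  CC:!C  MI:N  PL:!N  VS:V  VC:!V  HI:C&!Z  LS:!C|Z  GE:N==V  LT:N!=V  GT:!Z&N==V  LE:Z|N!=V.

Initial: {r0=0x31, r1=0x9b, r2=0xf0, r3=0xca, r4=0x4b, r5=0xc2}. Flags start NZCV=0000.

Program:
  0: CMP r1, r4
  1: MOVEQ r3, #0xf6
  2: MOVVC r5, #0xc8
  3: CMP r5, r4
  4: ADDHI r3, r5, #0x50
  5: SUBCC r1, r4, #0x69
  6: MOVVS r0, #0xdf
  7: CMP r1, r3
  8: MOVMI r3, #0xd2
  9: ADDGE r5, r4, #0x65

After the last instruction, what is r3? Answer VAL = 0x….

VAL = 0xd2

[0] flags=0011 → (cmp)
[1] flags=0011 EQ?F → skip
[2] flags=0011 VC?F → skip
[3] flags=0011 → (cmp)
[4] flags=0011 HI?T → r3=0x12
[5] flags=0011 CC?F → skip
[6] flags=0011 VS?T → r0=0xdf
[7] flags=1010 → (cmp)
[8] flags=1010 MI?T → r3=0xd2
[9] flags=1010 GE?F → skip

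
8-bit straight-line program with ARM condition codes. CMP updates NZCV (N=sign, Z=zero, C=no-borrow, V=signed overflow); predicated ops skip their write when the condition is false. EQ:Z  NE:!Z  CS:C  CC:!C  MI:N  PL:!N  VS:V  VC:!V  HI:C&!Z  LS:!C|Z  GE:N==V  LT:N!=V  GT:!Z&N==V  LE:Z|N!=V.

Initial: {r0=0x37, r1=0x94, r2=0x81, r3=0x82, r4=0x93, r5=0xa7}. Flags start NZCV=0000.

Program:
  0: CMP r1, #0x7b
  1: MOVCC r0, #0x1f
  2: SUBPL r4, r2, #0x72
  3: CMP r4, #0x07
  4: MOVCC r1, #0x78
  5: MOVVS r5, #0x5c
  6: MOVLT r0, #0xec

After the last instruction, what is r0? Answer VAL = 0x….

0: ✓ CMP  NZCV=0011
1: · MOVCC
2: ✓ SUBPL  r4←0x0f
3: ✓ CMP  NZCV=0010
4: · MOVCC
5: · MOVVS
6: · MOVLT

VAL = 0x37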